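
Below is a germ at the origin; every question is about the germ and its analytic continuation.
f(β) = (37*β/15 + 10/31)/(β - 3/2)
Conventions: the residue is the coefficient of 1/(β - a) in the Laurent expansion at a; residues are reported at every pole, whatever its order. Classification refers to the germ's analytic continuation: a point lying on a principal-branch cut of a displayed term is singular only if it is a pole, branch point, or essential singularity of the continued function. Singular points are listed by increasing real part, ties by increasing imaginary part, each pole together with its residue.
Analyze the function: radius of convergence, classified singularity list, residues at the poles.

Denominator factor (β - 3/2): pole of order 1 at 3/2, modulus 3/2.
The radius of convergence is the smallest modulus among the singular points: 3/2.
At the order-1 pole 3/2 set g(β) = (β - (3/2))*f(β) = 37*β/15 + 10/31.
Simple pole: residue = g(a) at a = 3/2, which is 1247/310.

Radius of convergence at 0: 3/2.
At 3/2: a pole of order 1; residue 1247/310.


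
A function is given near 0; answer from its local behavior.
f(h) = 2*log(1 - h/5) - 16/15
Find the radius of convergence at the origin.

The radius of convergence is 5.

Branch term (2)*log(1 - h/(5)): its argument vanishes at h = 5, a logarithmic branch point, modulus 5.
The radius of convergence is the smallest modulus among the singular points: 5.


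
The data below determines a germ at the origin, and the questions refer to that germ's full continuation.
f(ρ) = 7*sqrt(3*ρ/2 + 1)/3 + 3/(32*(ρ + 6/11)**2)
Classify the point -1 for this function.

Denominator factors: ρ + 6/11 = -5/11 at ρ = -1 — none vanishes.
Branch term sqrt(1 - ρ/(-2/3)): argument at -1 is -1/2, nonzero, so -1 is not its branch point (a point on a principal cut is still regular for the continued germ).
So the germ continues analytically to -1.

The point is a regular point.


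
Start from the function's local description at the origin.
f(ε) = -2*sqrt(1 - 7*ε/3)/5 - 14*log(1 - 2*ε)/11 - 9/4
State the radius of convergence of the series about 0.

The radius of convergence is 3/7.

Branch term (-14/11)*log(1 - ε/(1/2)): its argument vanishes at ε = 1/2, a logarithmic branch point, modulus 1/2.
Branch term (-2/5)*sqrt(1 - ε/(3/7)): its argument vanishes at ε = 3/7, a square-root branch point, modulus 3/7.
The radius of convergence is the smallest modulus among the singular points: 3/7.


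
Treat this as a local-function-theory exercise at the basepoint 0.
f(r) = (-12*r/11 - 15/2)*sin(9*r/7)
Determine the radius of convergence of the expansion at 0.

The radius of convergence is infinite.

The factor sin(9*r/7) is entire and contributes no finite singular point.
The polynomial part has no poles.
No finite singular points: the Taylor series at 0 converges everywhere.


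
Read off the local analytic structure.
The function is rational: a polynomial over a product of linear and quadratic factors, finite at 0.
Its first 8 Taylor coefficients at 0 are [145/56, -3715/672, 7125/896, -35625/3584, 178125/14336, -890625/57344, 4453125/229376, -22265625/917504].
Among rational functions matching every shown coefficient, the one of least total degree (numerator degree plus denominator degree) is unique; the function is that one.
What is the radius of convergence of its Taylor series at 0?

The radius of convergence is 4/5.

No rational of total degree below 3 reproduces all 8 coefficients; solving the [2/1] Pade equations on them gives f(χ) = (5*χ**2/6 - 11*χ/6 + 29/14)/(χ + 4/5), whose expansion matches every shown term.
Denominator factor (χ + 4/5): pole of order 1 at -4/5, modulus 4/5.
The radius of convergence is the smallest modulus among the singular points: 4/5.


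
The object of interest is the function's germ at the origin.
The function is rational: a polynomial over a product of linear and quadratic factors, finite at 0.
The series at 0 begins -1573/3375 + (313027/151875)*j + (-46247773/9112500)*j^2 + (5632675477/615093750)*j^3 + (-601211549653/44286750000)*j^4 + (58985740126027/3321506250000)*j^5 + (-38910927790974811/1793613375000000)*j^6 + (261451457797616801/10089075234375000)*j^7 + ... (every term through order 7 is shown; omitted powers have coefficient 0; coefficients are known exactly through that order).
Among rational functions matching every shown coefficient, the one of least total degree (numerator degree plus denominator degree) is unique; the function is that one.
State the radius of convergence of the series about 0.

The radius of convergence is 10/11.

No rational of total degree below 6 reproduces all 8 coefficients; solving the [0/6] Pade equations on them gives f(j) = -13/(15*(j + 10/11)**2*(j**2 + 5*j/3 + 3/2)**2), whose expansion matches every shown term.
Denominator factor (j**2 + 5*j/3 + 3/2)^2: discriminant -29/9, complex-conjugate roots (-5/6) + ((1/6)*sqrt(29))*i and (-5/6) - ((1/6)*sqrt(29))*i; poles of order 2, moduli (1/2)*sqrt(6) and (1/2)*sqrt(6).
Denominator factor (j + 10/11)^2: pole of order 2 at -10/11, modulus 10/11.
The radius of convergence is the smallest modulus among the singular points: 10/11.


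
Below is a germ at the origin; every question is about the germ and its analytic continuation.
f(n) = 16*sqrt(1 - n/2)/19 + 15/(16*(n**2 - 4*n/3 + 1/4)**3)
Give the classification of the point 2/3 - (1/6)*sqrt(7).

The point is a pole of order 3.

The denominator factor n**2 - 4*n/3 + 1/4 vanishes at 2/3 - (1/6)*sqrt(7) and appears to the power 3; the numerator there equals 15/16, nonzero, and no other factor vanishes.
The branch terms are analytic at this point.
Hence a pole whose order is the multiplicity, 3.


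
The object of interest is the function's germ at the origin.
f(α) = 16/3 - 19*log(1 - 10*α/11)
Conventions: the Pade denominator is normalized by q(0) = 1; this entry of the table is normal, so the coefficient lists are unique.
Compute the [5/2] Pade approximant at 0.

The Pade approximant has numerator coefficients [16/3, 2390/231, -8650/693, 38000/27951, 47500/307461, 190000/10146213]; denominator coefficients [1, -100/77, 1000/2541].

Taylor coefficients needed (expand at 0): a_0 = 16/3, a_1 = 190/11, a_2 = 950/121, a_3 = 19000/3993, a_4 = 47500/14641, a_5 = 380000/161051, a_6 = 9500000/5314683, a_7 = 190000000/136410197.
Write the denominator as Q(α) = 1 + q1*α + q2*α^2. Requiring Q*f - P = O(α^8) with deg P <= 5 kills the coefficients of α^6..α^7 in Q*f:
  α^6: a_6 + q1*a_5 + q2*a_4 = 0, i.e. 9500000/5314683 + (380000/161051)*q1 + (47500/14641)*q2 = 0.
  α^7: a_7 + q1*a_6 + q2*a_5 = 0, i.e. 190000000/136410197 + (9500000/5314683)*q1 + (380000/161051)*q2 = 0.
Solving this linear system: q1 = -100/77, q2 = 1000/2541.
The numerator is Q*f truncated at degree 5: P0 = a_0 = 16/3; P1 = a_1 + q1*a_0 = 2390/231; P2 = a_2 + q1*a_1 + q2*a_0 = -8650/693; P3 = a_3 + q1*a_2 + q2*a_1 = 38000/27951; P4 = a_4 + q1*a_3 + q2*a_2 = 47500/307461; P5 = a_5 + q1*a_4 + q2*a_3 = 190000/10146213.


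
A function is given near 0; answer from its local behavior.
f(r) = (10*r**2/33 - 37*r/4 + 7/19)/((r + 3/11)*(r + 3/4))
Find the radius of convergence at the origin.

The radius of convergence is 3/11.

Denominator factor (r + 3/11): pole of order 1 at -3/11, modulus 3/11.
Denominator factor (r + 3/4): pole of order 1 at -3/4, modulus 3/4.
The radius of convergence is the smallest modulus among the singular points: 3/11.


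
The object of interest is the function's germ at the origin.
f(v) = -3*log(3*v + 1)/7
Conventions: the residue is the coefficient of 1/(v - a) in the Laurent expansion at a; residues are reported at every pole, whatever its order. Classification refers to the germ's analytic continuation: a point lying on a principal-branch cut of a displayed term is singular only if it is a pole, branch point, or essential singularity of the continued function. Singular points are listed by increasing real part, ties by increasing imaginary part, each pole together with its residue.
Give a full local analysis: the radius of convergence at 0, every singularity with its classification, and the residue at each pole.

Branch term (-3/7)*log(1 - v/(-1/3)): its argument vanishes at v = -1/3, a logarithmic branch point, modulus 1/3.
The radius of convergence is the smallest modulus among the singular points: 1/3.

Radius of convergence at 0: 1/3.
At -1/3: a logarithmic branch point.


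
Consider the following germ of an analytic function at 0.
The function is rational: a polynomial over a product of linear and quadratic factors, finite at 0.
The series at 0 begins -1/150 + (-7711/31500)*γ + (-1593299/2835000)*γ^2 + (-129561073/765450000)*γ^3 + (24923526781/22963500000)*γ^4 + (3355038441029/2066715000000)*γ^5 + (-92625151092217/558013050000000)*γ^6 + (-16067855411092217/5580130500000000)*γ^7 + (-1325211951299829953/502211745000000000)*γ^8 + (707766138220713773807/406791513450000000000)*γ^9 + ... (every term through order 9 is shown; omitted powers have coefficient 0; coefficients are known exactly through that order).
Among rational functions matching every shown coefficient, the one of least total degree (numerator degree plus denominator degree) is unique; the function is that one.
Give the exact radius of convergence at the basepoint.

No rational of total degree below 8 reproduces all 10 coefficients; solving the [1/7] Pade equations on them gives f(γ) = (16*γ/7 + 1/15)/((γ - 10)*(γ**2 - 7*γ/9 + 1)**3), whose expansion matches every shown term.
Denominator factor (γ - 10): pole of order 1 at 10, modulus 10.
Denominator factor (γ**2 - 7*γ/9 + 1)^3: discriminant -275/81, complex-conjugate roots (7/18) + ((5/18)*sqrt(11))*i and (7/18) - ((5/18)*sqrt(11))*i; poles of order 3, moduli 1 and 1.
The radius of convergence is the smallest modulus among the singular points: 1.

The radius of convergence is 1.


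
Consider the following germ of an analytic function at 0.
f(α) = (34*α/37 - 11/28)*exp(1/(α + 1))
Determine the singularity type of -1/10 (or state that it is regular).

There is no denominator, hence no pole anywhere.
The essential point of exp(1/(α - (-1))) is -1, not -1/10.
So the germ continues analytically to -1/10.

The point is a regular point.


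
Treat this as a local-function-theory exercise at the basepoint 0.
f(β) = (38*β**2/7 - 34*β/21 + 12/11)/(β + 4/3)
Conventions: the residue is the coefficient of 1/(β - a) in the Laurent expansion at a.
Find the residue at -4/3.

At the order-1 pole -4/3 set g(β) = (β - (-4/3))*f(β) = 38*β**2/7 - 34*β/21 + 12/11.
Simple pole: residue = g(a) at a = -4/3, which is 2980/231.

The residue is 2980/231.


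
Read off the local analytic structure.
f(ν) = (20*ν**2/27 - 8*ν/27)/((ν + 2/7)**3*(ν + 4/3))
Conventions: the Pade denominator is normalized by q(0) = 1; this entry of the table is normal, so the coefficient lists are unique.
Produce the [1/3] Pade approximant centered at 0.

Taylor coefficients needed (expand at 0): a_0 = 0, a_1 = -343/36, a_2 = 18865/144, a_3 = -201341/192, a_4 = 15257669/2304.
Write the denominator as Q(ν) = 1 + q1*ν + q2*ν^2 + q3*ν^3. Requiring Q*f - P = O(ν^5) with deg P <= 1 kills the coefficients of ν^2..ν^4 in Q*f:
  ν^2: a_2 + q1*a_1 + q2*a_0 = 0, i.e. 18865/144 + (-343/36)*q1 + (0)*q2 = 0.
  ν^3: a_3 + q1*a_2 + q2*a_1 + q3*a_0 = 0, i.e. -201341/192 + (18865/144)*q1 + (-343/36)*q2 + (0)*q3 = 0.
  ν^4: a_4 + q1*a_3 + q2*a_2 + q3*a_1 = 0, i.e. 15257669/2304 + (-201341/192)*q1 + (18865/144)*q2 + (-343/36)*q3 = 0.
Solving this linear system: q1 = 55/4, q2 = 79, q3 = 4287/16.
The numerator is Q*f truncated at degree 1: P0 = a_0 = 0; P1 = a_1 + q1*a_0 = -343/36.

The Pade approximant has numerator coefficients [0, -343/36]; denominator coefficients [1, 55/4, 79, 4287/16].


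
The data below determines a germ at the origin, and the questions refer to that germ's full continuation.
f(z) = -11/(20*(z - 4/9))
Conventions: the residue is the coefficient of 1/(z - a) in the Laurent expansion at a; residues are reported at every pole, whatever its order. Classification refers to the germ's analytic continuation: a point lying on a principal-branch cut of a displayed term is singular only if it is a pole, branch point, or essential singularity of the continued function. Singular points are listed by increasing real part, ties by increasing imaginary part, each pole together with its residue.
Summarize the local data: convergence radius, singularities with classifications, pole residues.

Denominator factor (z - 4/9): pole of order 1 at 4/9, modulus 4/9.
The radius of convergence is the smallest modulus among the singular points: 4/9.
At the order-1 pole 4/9 set g(z) = (z - (4/9))*f(z) = -11/20.
Simple pole: residue = g(a) at a = 4/9, which is -11/20.

Radius of convergence at 0: 4/9.
At 4/9: a pole of order 1; residue -11/20.


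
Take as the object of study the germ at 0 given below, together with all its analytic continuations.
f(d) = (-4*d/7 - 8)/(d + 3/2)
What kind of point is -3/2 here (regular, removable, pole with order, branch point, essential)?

The point is a pole of order 1.

The denominator factor d + 3/2 vanishes at -3/2 and appears to the power 1; the numerator there equals -50/7, nonzero, and no other factor vanishes.
Hence a pole whose order is the multiplicity, 1.


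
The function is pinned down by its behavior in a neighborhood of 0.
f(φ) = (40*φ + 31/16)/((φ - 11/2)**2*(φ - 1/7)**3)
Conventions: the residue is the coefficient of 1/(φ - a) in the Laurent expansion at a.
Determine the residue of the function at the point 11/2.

At the order-2 pole 11/2 set g(φ) = (φ - (11/2))^2*f(φ) = (40*φ + 31/16)/(φ - 1/7)**3.
Order-2 pole: residue = g'(a); g'(11/2) = -642439/1171875, so the residue is -642439/1171875.

The residue is -642439/1171875.


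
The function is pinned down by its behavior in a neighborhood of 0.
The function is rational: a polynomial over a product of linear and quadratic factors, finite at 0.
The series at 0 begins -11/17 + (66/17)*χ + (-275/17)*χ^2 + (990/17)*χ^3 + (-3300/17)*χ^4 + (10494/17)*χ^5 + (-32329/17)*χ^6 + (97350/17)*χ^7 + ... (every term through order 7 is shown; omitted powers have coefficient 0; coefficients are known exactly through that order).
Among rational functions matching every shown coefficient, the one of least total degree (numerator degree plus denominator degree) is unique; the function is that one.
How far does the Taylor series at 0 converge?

No rational of total degree below 4 reproduces all 8 coefficients; solving the [0/4] Pade equations on them gives f(χ) = -11/(17*(χ**2 + 3*χ + 1)**2), whose expansion matches every shown term.
Denominator factor (χ**2 + 3*χ + 1)^2: discriminant 5, real irrational roots -3/2 + (1/2)*sqrt(5) and -3/2 - (1/2)*sqrt(5); poles of order 2, moduli 3/2 - (1/2)*sqrt(5) and 3/2 + (1/2)*sqrt(5).
The radius of convergence is the smallest modulus among the singular points: 3/2 - (1/2)*sqrt(5).

The radius of convergence is 3/2 - (1/2)*sqrt(5).


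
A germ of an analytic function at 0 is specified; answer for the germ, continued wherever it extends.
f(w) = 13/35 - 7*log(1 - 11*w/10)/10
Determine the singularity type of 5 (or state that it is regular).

There is no denominator, hence no pole anywhere.
Branch term log(1 - w/(10/11)): argument at 5 is -9/2, nonzero, so 5 is not its branch point (a point on a principal cut is still regular for the continued germ).
So the germ continues analytically to 5.

The point is a regular point.


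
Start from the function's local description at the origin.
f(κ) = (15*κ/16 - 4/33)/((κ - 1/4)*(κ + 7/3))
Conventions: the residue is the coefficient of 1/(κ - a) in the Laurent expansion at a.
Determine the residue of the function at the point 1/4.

The residue is 239/5456.

At the order-1 pole 1/4 set g(κ) = (κ - (1/4))*f(κ) = (15*κ/16 - 4/33)/(κ + 7/3).
Simple pole: residue = g(a) at a = 1/4, which is 239/5456.


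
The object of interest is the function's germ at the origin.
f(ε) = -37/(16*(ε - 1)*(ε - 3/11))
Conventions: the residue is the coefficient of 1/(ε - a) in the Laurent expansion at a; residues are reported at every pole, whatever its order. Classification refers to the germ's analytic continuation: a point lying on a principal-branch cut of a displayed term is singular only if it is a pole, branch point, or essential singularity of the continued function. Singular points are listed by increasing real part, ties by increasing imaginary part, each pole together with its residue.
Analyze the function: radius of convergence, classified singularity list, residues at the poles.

Denominator factor (ε - 1): pole of order 1 at 1, modulus 1.
Denominator factor (ε - 3/11): pole of order 1 at 3/11, modulus 3/11.
The radius of convergence is the smallest modulus among the singular points: 3/11.
At the order-1 pole 3/11 set g(ε) = (ε - (3/11))*f(ε) = -37/(16*(ε - 1)).
Simple pole: residue = g(a) at a = 3/11, which is 407/128.
At the order-1 pole 1 set g(ε) = (ε - (1))*f(ε) = -37/(16*(ε - 3/11)).
Simple pole: residue = g(a) at a = 1, which is -407/128.
List the singular points by increasing real part (a conjugate pair: the negative imaginary part first).

Radius of convergence at 0: 3/11.
At 3/11: a pole of order 1; residue 407/128.
At 1: a pole of order 1; residue -407/128.


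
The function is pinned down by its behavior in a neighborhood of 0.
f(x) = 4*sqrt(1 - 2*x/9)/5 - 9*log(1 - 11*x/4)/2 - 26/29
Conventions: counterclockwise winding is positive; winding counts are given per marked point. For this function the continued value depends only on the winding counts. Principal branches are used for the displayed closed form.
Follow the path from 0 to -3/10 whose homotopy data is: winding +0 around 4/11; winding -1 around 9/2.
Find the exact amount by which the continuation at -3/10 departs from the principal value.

The rational part is single-valued and drops out of the difference; each branch term changes only by its own monodromy.
(4/5)*sqrt(1 - x/(9/2)): winding -1 is odd, the square root flips sign, contributing -2*(4/5)*sqrt(1 - (-3/10)/(9/2)) = -2*(4/5)*sqrt(16/15) = -(32/75)*sqrt(15).
(-9/2)*log(1 - x/(4/11)): winding 0 around 4/11, so this term returns to its principal value, contribution 0.
Summing the contributions at x = -3/10 gives -(32/75)*sqrt(15).

Continued minus principal equals -(32/75)*sqrt(15).


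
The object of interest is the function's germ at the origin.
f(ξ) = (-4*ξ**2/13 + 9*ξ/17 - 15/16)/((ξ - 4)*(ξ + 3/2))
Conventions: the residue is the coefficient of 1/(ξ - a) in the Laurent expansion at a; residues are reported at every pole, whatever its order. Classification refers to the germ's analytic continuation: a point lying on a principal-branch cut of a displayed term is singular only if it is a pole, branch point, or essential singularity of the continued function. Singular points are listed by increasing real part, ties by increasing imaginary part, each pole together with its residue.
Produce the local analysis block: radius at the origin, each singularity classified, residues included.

Radius of convergence at 0: 3/2.
At -3/2: a pole of order 1; residue 8571/19448.
At 4: a pole of order 1; residue -13235/19448.

Denominator factor (ξ + 3/2): pole of order 1 at -3/2, modulus 3/2.
Denominator factor (ξ - 4): pole of order 1 at 4, modulus 4.
The radius of convergence is the smallest modulus among the singular points: 3/2.
At the order-1 pole -3/2 set g(ξ) = (ξ - (-3/2))*f(ξ) = (-4*ξ**2/13 + 9*ξ/17 - 15/16)/(ξ - 4).
Simple pole: residue = g(a) at a = -3/2, which is 8571/19448.
At the order-1 pole 4 set g(ξ) = (ξ - (4))*f(ξ) = (-4*ξ**2/13 + 9*ξ/17 - 15/16)/(ξ + 3/2).
Simple pole: residue = g(a) at a = 4, which is -13235/19448.
List the singular points by increasing real part (a conjugate pair: the negative imaginary part first).


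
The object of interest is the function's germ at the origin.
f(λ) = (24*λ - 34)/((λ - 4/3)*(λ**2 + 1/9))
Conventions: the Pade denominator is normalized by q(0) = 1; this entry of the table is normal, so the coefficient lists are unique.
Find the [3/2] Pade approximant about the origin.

Taylor coefficients needed (expand at 0): a_0 = 459/2, a_1 = 81/8, a_2 = -65853/32, a_3 = -10935/128, a_4 = 9485019/512, a_5 = 1581201/2048.
Write the denominator as Q(λ) = 1 + q1*λ + q2*λ^2. Requiring Q*f - P = O(λ^6) with deg P <= 3 kills the coefficients of λ^4..λ^5 in Q*f:
  λ^4: a_4 + q1*a_3 + q2*a_2 = 0, i.e. 9485019/512 + (-10935/128)*q1 + (-65853/32)*q2 = 0.
  λ^5: a_5 + q1*a_4 + q2*a_3 = 0, i.e. 1581201/2048 + (9485019/512)*q1 + (-10935/128)*q2 = 0.
Solving this linear system: q1 = -3/18368, q2 = 661401/73472.
The numerator is Q*f truncated at degree 3: P0 = a_0 = 459/2; P1 = a_1 + q1*a_0 = 370575/36736; P2 = a_2 + q1*a_1 + q2*a_0 = 74115/9184; P3 = a_3 + q1*a_2 + q2*a_1 = 222345/36736.

The Pade approximant has numerator coefficients [459/2, 370575/36736, 74115/9184, 222345/36736]; denominator coefficients [1, -3/18368, 661401/73472].


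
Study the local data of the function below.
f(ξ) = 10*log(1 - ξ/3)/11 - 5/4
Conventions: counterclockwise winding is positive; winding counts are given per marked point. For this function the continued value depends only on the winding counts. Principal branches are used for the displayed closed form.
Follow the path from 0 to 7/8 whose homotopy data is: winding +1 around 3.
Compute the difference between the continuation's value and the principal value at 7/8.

Continued minus principal equals (20/11)*pi*i.

The rational part is single-valued and drops out of the difference; each branch term changes only by its own monodromy.
(10/11)*log(1 - ξ/(3)): each positive loop around 3 adds 2*pi*i to the log, so winding +1 contributes (10/11)*(1)*2*pi*i = (20/11)*pi*i.
Summing the contributions at ξ = 7/8 gives (20/11)*pi*i.


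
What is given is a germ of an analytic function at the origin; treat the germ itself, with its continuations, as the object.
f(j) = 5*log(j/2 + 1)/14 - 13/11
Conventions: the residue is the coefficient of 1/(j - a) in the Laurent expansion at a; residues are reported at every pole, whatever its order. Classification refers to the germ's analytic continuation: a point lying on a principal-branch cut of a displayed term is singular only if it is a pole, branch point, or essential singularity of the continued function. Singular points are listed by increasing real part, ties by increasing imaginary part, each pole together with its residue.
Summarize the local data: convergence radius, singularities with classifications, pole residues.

Radius of convergence at 0: 2.
At -2: a logarithmic branch point.

Branch term (5/14)*log(1 - j/(-2)): its argument vanishes at j = -2, a logarithmic branch point, modulus 2.
The radius of convergence is the smallest modulus among the singular points: 2.


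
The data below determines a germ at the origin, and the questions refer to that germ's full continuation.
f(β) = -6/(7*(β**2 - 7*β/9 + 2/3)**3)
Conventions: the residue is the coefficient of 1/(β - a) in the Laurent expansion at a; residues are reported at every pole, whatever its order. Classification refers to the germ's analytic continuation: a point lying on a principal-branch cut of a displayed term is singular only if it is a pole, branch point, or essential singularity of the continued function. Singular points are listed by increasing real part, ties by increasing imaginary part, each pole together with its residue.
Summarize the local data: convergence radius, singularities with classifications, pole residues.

Denominator factor (β**2 - 7*β/9 + 2/3)^3: discriminant -167/81, complex-conjugate roots (7/18) + ((1/18)*sqrt(167))*i and (7/18) - ((1/18)*sqrt(167))*i; poles of order 3, moduli (1/3)*sqrt(6) and (1/3)*sqrt(6).
The radius of convergence is the smallest modulus among the singular points: (1/3)*sqrt(6).
The factor β**2 - 7*β/9 + 2/3 splits as (β - a)(β - a') with a = (7/18) - ((1/18)*sqrt(167))*i, a' = (7/18) + ((1/18)*sqrt(167))*i. At the order-3 pole a set g(β) = (β - a)^3*f(β) = [-6/7] / (β - a')^3.
Order-3 pole: residue = g''(a)/2; g''((7/18) - ((1/18)*sqrt(167))*i) = -((4251528/32602241)*sqrt(167))*i, so the residue is -((2125764/32602241)*sqrt(167))*i.
The factor β**2 - 7*β/9 + 2/3 splits as (β - a)(β - a') with a = (7/18) + ((1/18)*sqrt(167))*i, a' = (7/18) - ((1/18)*sqrt(167))*i. At the order-3 pole a set g(β) = (β - a)^3*f(β) = [-6/7] / (β - a')^3.
Order-3 pole: residue = g''(a)/2; g''((7/18) + ((1/18)*sqrt(167))*i) = ((4251528/32602241)*sqrt(167))*i, so the residue is ((2125764/32602241)*sqrt(167))*i.
List the singular points by increasing real part (a conjugate pair: the negative imaginary part first).

Radius of convergence at 0: (1/3)*sqrt(6).
At (7/18) - ((1/18)*sqrt(167))*i: a pole of order 3; residue -((2125764/32602241)*sqrt(167))*i.
At (7/18) + ((1/18)*sqrt(167))*i: a pole of order 3; residue ((2125764/32602241)*sqrt(167))*i.


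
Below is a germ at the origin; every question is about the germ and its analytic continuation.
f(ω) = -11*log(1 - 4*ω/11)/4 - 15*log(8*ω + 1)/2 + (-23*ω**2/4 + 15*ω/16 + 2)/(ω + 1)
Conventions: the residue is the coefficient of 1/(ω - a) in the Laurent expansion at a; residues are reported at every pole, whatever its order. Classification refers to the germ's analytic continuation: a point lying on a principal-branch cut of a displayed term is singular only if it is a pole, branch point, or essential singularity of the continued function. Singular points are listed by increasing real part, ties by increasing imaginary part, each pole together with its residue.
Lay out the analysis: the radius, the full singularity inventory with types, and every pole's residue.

Radius of convergence at 0: 1/8.
At -1: a pole of order 1; residue -75/16.
At -1/8: a logarithmic branch point.
At 11/4: a logarithmic branch point.

Denominator factor (ω + 1): pole of order 1 at -1, modulus 1.
Branch term (-11/4)*log(1 - ω/(11/4)): its argument vanishes at ω = 11/4, a logarithmic branch point, modulus 11/4.
Branch term (-15/2)*log(1 - ω/(-1/8)): its argument vanishes at ω = -1/8, a logarithmic branch point, modulus 1/8.
The radius of convergence is the smallest modulus among the singular points: 1/8.
The branch terms are analytic at -1 and contribute nothing to the residue; only the rational part matters.
At the order-1 pole -1 set g(ω) = (ω - (-1))*(rational part) = -23*ω**2/4 + 15*ω/16 + 2.
Simple pole: residue = g(a) at a = -1, which is -75/16.
List the singular points by increasing real part (a conjugate pair: the negative imaginary part first).


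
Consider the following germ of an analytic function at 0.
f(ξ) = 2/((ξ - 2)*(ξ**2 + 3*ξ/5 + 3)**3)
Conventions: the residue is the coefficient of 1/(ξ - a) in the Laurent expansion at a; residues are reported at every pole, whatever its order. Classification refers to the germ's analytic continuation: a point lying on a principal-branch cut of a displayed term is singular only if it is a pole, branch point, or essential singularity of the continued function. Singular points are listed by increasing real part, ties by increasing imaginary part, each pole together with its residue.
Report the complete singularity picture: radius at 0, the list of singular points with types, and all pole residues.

Radius of convergence at 0: sqrt(3).
At (-3/10) - ((1/10)*sqrt(291))*i: a pole of order 3; residue (-125/68921) - ((437135125/566121022497)*sqrt(291))*i.
At (-3/10) + ((1/10)*sqrt(291))*i: a pole of order 3; residue (-125/68921) + ((437135125/566121022497)*sqrt(291))*i.
At 2: a pole of order 1; residue 250/68921.


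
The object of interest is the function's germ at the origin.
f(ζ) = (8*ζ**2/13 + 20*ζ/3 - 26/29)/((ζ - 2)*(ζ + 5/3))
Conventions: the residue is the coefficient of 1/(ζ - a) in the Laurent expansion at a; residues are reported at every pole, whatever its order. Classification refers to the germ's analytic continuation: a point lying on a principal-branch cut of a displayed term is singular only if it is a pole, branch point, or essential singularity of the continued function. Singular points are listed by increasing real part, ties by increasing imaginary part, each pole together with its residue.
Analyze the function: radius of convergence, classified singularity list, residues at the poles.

Radius of convergence at 0: 5/3.
At -5/3: a pole of order 1; residue 34942/12441.
At 2: a pole of order 1; residue 16850/4147.

Denominator factor (ζ + 5/3): pole of order 1 at -5/3, modulus 5/3.
Denominator factor (ζ - 2): pole of order 1 at 2, modulus 2.
The radius of convergence is the smallest modulus among the singular points: 5/3.
At the order-1 pole -5/3 set g(ζ) = (ζ - (-5/3))*f(ζ) = (8*ζ**2/13 + 20*ζ/3 - 26/29)/(ζ - 2).
Simple pole: residue = g(a) at a = -5/3, which is 34942/12441.
At the order-1 pole 2 set g(ζ) = (ζ - (2))*f(ζ) = (8*ζ**2/13 + 20*ζ/3 - 26/29)/(ζ + 5/3).
Simple pole: residue = g(a) at a = 2, which is 16850/4147.
List the singular points by increasing real part (a conjugate pair: the negative imaginary part first).


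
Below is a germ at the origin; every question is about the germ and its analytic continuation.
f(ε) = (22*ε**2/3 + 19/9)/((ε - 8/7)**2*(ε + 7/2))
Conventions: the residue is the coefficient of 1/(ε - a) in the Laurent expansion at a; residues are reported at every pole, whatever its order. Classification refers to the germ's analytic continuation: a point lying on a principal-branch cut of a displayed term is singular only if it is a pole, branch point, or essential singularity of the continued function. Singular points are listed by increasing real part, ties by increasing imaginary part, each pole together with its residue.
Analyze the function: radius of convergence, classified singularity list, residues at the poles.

Denominator factor (ε - 8/7)^2: pole of order 2 at 8/7, modulus 8/7.
Denominator factor (ε + 7/2): pole of order 1 at -7/2, modulus 7/2.
The radius of convergence is the smallest modulus among the singular points: 8/7.
At the order-1 pole -7/2 set g(ε) = (ε - (-7/2))*f(ε) = (22*ε**2/3 + 19/9)/(ε - 8/7)**2.
Simple pole: residue = g(a) at a = -7/2, which is 32438/7605.
At the order-2 pole 8/7 set g(ε) = (ε - (8/7))^2*f(ε) = (22*ε**2/3 + 19/9)/(ε + 7/2).
Order-2 pole: residue = g'(a); g'(8/7) = 23332/7605, so the residue is 23332/7605.
List the singular points by increasing real part (a conjugate pair: the negative imaginary part first).

Radius of convergence at 0: 8/7.
At -7/2: a pole of order 1; residue 32438/7605.
At 8/7: a pole of order 2; residue 23332/7605.


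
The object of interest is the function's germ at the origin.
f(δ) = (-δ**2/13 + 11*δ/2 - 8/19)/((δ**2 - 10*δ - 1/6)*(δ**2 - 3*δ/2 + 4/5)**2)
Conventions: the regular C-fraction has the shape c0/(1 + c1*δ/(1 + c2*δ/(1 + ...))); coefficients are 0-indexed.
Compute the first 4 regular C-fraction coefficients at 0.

Taylor coefficients (expand at 0): a_0 = 75/19, a_1 = -83175/304, a_2 = 64334325/3952, a_3 = -247550992725/252928.
c0 = a_0 = 75/19. Peel one level at a time: if S = 1 + c*δ/S' with S'(0) = 1, then c is the δ-coefficient of S and S' = c*δ/(S - 1).
S_1 = c0/f = 1 + (1109/16)*δ + (2263797/3328)*δ^2 + ...; c1 = 1109/16.
S_2 = c1*δ/(S_1 - 1) = 1 + (-2263797/230672)*δ + (-494356581967/13302392896)*δ^2 + ...; c2 = -2263797/230672.
S_3 = c2*δ/(S_2 - 1) = 1 + (-494356581967/130548645396)*δ + ...; c3 = -494356581967/130548645396.

The regular C-fraction coefficients are [75/19, 1109/16, -2263797/230672, -494356581967/130548645396].


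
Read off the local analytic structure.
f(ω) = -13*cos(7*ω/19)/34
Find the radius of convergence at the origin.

The factor cos(7*ω/19) is entire and contributes no finite singular point.
The polynomial part has no poles.
No finite singular points: the Taylor series at 0 converges everywhere.

The radius of convergence is infinite.


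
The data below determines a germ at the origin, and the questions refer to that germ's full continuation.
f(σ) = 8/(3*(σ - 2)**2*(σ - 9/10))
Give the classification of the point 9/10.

The denominator factor σ - 9/10 vanishes at 9/10 and appears to the power 1; the numerator there equals 8/3, nonzero, and no other factor vanishes.
Hence a pole whose order is the multiplicity, 1.

The point is a pole of order 1.


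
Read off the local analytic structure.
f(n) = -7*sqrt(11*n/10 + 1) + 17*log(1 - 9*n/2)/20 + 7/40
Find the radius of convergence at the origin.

Branch term (17/20)*log(1 - n/(2/9)): its argument vanishes at n = 2/9, a logarithmic branch point, modulus 2/9.
Branch term (-7)*sqrt(1 - n/(-10/11)): its argument vanishes at n = -10/11, a square-root branch point, modulus 10/11.
The radius of convergence is the smallest modulus among the singular points: 2/9.

The radius of convergence is 2/9.


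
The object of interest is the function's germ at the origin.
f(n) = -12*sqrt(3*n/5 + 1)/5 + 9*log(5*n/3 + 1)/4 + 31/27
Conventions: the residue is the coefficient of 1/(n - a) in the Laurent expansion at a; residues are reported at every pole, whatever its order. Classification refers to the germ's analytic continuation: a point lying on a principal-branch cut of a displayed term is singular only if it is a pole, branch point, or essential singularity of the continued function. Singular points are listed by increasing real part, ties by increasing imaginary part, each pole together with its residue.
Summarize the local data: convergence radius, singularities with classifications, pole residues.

Branch term (-12/5)*sqrt(1 - n/(-5/3)): its argument vanishes at n = -5/3, a square-root branch point, modulus 5/3.
Branch term (9/4)*log(1 - n/(-3/5)): its argument vanishes at n = -3/5, a logarithmic branch point, modulus 3/5.
The radius of convergence is the smallest modulus among the singular points: 3/5.
List the singular points by increasing real part (a conjugate pair: the negative imaginary part first).

Radius of convergence at 0: 3/5.
At -5/3: an algebraic (square-root) branch point.
At -3/5: a logarithmic branch point.


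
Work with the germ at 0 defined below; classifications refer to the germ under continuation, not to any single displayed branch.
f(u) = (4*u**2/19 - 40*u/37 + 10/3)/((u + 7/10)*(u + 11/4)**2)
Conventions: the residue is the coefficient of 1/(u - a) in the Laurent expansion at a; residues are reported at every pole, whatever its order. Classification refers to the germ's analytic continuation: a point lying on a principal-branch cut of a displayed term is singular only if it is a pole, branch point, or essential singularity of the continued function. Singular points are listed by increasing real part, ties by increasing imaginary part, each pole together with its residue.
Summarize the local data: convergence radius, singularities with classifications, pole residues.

Radius of convergence at 0: 7/10.
At -11/4: a pole of order 2; residue -2791060/3545229.
At -7/10: a pole of order 1; residue 3537424/3545229.

Denominator factor (u + 7/10): pole of order 1 at -7/10, modulus 7/10.
Denominator factor (u + 11/4)^2: pole of order 2 at -11/4, modulus 11/4.
The radius of convergence is the smallest modulus among the singular points: 7/10.
At the order-2 pole -11/4 set g(u) = (u - (-11/4))^2*f(u) = (4*u**2/19 - 40*u/37 + 10/3)/(u + 7/10).
Order-2 pole: residue = g'(a); g'(-11/4) = -2791060/3545229, so the residue is -2791060/3545229.
At the order-1 pole -7/10 set g(u) = (u - (-7/10))*f(u) = (4*u**2/19 - 40*u/37 + 10/3)/(u + 11/4)**2.
Simple pole: residue = g(a) at a = -7/10, which is 3537424/3545229.
List the singular points by increasing real part (a conjugate pair: the negative imaginary part first).


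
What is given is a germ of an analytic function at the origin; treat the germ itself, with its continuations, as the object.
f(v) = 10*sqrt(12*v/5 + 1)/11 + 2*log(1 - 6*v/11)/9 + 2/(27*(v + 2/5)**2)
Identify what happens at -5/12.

The point is an algebraic (square-root) branch point.

The term (10/11)*sqrt(1 - v/(-5/12)) has argument 1 - -5/12/(-5/12) = 0 at -5/12: a square-root (algebraic, two-sheeted) branch point; the remaining terms are analytic or single-valued there.


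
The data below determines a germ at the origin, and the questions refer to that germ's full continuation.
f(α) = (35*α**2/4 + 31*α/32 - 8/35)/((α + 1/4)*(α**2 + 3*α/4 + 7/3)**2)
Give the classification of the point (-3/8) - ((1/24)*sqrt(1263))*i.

The denominator factor α**2 + 3*α/4 + 7/3 vanishes at (-3/8) - ((1/24)*sqrt(1263))*i and appears to the power 2; the numerator there equals (-498559/26880) + ((179/768)*sqrt(1263))*i, nonzero, and no other factor vanishes.
Hence a pole whose order is the multiplicity, 2.

The point is a pole of order 2.


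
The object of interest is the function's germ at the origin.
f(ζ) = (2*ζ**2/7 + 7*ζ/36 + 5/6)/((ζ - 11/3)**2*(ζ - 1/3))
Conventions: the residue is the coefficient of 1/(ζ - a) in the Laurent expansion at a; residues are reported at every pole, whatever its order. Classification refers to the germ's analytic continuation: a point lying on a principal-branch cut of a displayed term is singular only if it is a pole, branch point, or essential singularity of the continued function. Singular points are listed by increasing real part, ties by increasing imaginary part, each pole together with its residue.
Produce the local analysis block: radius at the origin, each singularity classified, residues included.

Denominator factor (ζ - 11/3)^2: pole of order 2 at 11/3, modulus 11/3.
Denominator factor (ζ - 1/3): pole of order 1 at 1/3, modulus 1/3.
The radius of convergence is the smallest modulus among the singular points: 1/3.
At the order-1 pole 1/3 set g(ζ) = (ζ - (1/3))*f(ζ) = (2*ζ**2/7 + 7*ζ/36 + 5/6)/(ζ - 11/3)**2.
Simple pole: residue = g(a) at a = 1/3, which is 703/8400.
At the order-2 pole 11/3 set g(ζ) = (ζ - (11/3))^2*f(ζ) = (2*ζ**2/7 + 7*ζ/36 + 5/6)/(ζ - 1/3).
Order-2 pole: residue = g'(a); g'(11/3) = 1697/8400, so the residue is 1697/8400.
List the singular points by increasing real part (a conjugate pair: the negative imaginary part first).

Radius of convergence at 0: 1/3.
At 1/3: a pole of order 1; residue 703/8400.
At 11/3: a pole of order 2; residue 1697/8400.


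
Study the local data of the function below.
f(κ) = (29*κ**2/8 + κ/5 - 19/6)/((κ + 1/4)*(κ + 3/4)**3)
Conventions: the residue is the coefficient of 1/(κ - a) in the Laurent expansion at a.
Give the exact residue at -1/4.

At the order-1 pole -1/4 set g(κ) = (κ - (-1/4))*f(κ) = (29*κ**2/8 + κ/5 - 19/6)/(κ + 3/4)**3.
Simple pole: residue = g(a) at a = -1/4, which is -5741/240.

The residue is -5741/240.


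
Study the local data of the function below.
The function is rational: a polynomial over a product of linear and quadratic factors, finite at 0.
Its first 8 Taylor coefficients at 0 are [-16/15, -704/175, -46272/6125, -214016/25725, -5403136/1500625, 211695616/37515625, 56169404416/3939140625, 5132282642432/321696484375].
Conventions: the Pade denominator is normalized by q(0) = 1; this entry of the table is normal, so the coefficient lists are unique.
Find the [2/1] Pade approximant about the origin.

Taylor coefficients needed (read off): a_0 = -16/15, a_1 = -704/175, a_2 = -46272/6125, a_3 = -214016/25725.
Write the denominator as Q(ρ) = 1 + q1*ρ. Requiring Q*f - P = O(ρ^4) with deg P <= 2 kills the coefficients of ρ^3..ρ^3 in Q*f:
  ρ^3: a_3 + q1*a_2 = 0, i.e. -214016/25725 + (-46272/6125)*q1 = 0.
Solving this linear system: q1 = -16720/15183.
The numerator is Q*f truncated at degree 2: P0 = a_0 = -16/15; P1 = a_1 + q1*a_0 = -3243328/1138725; P2 = a_2 + q1*a_1 = -41509568/13285125.

The Pade approximant has numerator coefficients [-16/15, -3243328/1138725, -41509568/13285125]; denominator coefficients [1, -16720/15183].


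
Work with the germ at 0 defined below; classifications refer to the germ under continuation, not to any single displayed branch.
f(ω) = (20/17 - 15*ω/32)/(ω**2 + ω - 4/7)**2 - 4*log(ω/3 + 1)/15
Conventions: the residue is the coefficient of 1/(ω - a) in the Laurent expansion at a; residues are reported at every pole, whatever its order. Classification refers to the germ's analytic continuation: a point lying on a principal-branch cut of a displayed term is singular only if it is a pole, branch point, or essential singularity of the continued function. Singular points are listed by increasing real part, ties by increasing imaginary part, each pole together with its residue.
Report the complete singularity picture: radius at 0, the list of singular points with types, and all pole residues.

Denominator factor (ω**2 + ω - 4/7)^2: discriminant 23/7, real irrational roots -1/2 + (1/14)*sqrt(161) and -1/2 - (1/14)*sqrt(161); poles of order 2, moduli -1/2 + (1/14)*sqrt(161) and 1/2 + (1/14)*sqrt(161).
Branch term (-4/15)*log(1 - ω/(-3)): its argument vanishes at ω = -3, a logarithmic branch point, modulus 3.
The radius of convergence is the smallest modulus among the singular points: -1/2 + (1/14)*sqrt(161).
The branch term is analytic at -1/2 - (1/14)*sqrt(161) and contributes nothing to the residue; only the rational part matters.
The factor ω**2 + ω - 4/7 splits as (ω - a)(ω - a') with a = -1/2 - (1/14)*sqrt(161), a' = -1/2 + (1/14)*sqrt(161). At the order-2 pole a set g(ω) = (ω - a)^2*(rational part) = [20/17 - 15*ω/32] / (ω - a')^2.
Order-2 pole: residue = g'(a); g'(-1/2 - (1/14)*sqrt(161)) = (10745/287776)*sqrt(161), so the residue is (10745/287776)*sqrt(161).
The branch term is analytic at -1/2 + (1/14)*sqrt(161) and contributes nothing to the residue; only the rational part matters.
The factor ω**2 + ω - 4/7 splits as (ω - a)(ω - a') with a = -1/2 + (1/14)*sqrt(161), a' = -1/2 - (1/14)*sqrt(161). At the order-2 pole a set g(ω) = (ω - a)^2*(rational part) = [20/17 - 15*ω/32] / (ω - a')^2.
Order-2 pole: residue = g'(a); g'(-1/2 + (1/14)*sqrt(161)) = -(10745/287776)*sqrt(161), so the residue is -(10745/287776)*sqrt(161).
List the singular points by increasing real part (a conjugate pair: the negative imaginary part first).

Radius of convergence at 0: -1/2 + (1/14)*sqrt(161).
At -3: a logarithmic branch point.
At -1/2 - (1/14)*sqrt(161): a pole of order 2; residue (10745/287776)*sqrt(161).
At -1/2 + (1/14)*sqrt(161): a pole of order 2; residue -(10745/287776)*sqrt(161).
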